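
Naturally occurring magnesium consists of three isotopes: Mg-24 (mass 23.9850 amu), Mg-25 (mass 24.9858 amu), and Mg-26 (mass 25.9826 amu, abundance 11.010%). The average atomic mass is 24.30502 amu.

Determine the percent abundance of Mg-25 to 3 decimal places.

The remaining 88.990% is split between Mg-24 (fraction x) and Mg-25 (fraction 0.88990 − x).
Substituting: 23.9850x + 24.9858(0.88990 − x) = 21.44433574
(23.9850 − 24.9858)x = -0.79052768  ⇒  x = 0.78990, y = 0.10000
Mg-24: 78.990%, Mg-25: 10.000%.

10.000%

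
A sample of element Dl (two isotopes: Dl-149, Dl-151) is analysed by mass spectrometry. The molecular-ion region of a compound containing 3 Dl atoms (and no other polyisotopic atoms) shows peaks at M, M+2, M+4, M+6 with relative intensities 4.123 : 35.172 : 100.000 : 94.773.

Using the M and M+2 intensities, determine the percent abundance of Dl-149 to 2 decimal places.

26.02%

Let p = fractional abundance of Dl-149. I(M+2)/I(M) = [C(3,1)·p^2·(1−p)] / p^3 = 3·(1−p)/p = 35.172/4.123 = 8.5307
(1−p)/p = 8.5307/3 = 2.8436  ⇒  p = 1/(1 + 2.8436) = 0.2602
Dl-149: 26.02%, Dl-151: 73.98%.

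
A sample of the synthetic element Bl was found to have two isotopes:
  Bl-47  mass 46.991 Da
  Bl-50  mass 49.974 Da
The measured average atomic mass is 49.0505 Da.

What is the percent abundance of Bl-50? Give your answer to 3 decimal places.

69.041%

Writing the weighted mean with unknown fraction x of Bl-47:
46.991·x + 49.974·(1 − x) = 49.0505
(46.991 − 49.974)·x = 49.0505 − 49.974
x = -0.9235 / -2.983 = 0.30959 → 30.959% Bl-47, 69.041% Bl-50.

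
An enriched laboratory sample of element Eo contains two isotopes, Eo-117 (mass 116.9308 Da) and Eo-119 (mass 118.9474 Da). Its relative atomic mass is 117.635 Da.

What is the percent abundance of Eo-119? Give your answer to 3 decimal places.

Writing the weighted mean with unknown fraction x of Eo-117:
116.9308·x + 118.9474·(1 − x) = 117.635
(116.9308 − 118.9474)·x = 117.635 − 118.9474
x = -1.3124 / -2.0166 = 0.65080 → 65.080% Eo-117, 34.920% Eo-119.

34.920%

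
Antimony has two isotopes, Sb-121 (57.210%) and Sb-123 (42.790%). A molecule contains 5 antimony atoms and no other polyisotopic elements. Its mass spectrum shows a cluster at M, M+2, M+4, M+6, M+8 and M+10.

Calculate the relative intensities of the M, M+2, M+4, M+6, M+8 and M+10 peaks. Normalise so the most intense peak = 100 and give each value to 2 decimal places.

17.88 : 66.85 : 100.00 : 74.79 : 27.97 : 4.18

Each Sb atom is independently Sb-121 (p = 0.57210) or Sb-123 (q = 0.42790); the cluster is the binomial expansion (p + q)^5.
P(M) = 0.57210^5 = 0.061286
P(M+2) = 5 × 0.57210^4 × 0.42790^1 = 0.229192
P(M+4) = 10 × 0.57210^3 × 0.42790^2 = 0.342847
P(M+6) = 10 × 0.57210^2 × 0.42790^3 = 0.256431
P(M+8) = 5 × 0.57210^1 × 0.42790^4 = 0.095898
P(M+10) = 0.42790^5 = 0.014345
The M+4 peak is largest (0.342847); scaling to 100 gives 17.88 : 66.85 : 100.00 : 74.79 : 27.97 : 4.18.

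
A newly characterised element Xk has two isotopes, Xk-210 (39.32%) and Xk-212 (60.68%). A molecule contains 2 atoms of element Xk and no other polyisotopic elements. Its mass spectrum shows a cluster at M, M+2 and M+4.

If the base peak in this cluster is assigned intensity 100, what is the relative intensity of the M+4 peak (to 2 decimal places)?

77.16

Term probabilities: M 0.1546, M+2 0.4772, M+4 0.3682. Base peak = M+2.
P(M+2) = C(2,1) × 0.3932^1 × 0.6068^1 = 2 × 0.3932 × 0.6068 = 0.477188 (base)
P(M+4) = C(2,2) × 0.3932^0 × 0.6068^2 = 1 × 1.0000 × 0.36820624 = 0.368206
Relative intensity = 0.368206 / 0.477188 × 100 = 77.16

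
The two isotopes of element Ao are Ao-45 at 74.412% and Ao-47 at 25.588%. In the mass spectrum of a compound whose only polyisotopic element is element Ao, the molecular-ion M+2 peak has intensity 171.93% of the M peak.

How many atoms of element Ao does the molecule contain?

5

The M+2/M ratio from n Ao atoms is n · q/p = n · 0.25588/0.74412.
n = 1.7193 × 0.74412/0.25588 = 5.00 ≈ 5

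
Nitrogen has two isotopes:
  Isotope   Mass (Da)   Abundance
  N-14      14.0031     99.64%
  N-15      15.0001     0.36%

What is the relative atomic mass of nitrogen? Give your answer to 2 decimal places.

14.01 Da

Average mass = Σ (abundance × isotope mass) = 0.9964 × 14.0031 + 0.0036 × 15.0001
= 13.95269 + 0.05400 = 14.00669 Da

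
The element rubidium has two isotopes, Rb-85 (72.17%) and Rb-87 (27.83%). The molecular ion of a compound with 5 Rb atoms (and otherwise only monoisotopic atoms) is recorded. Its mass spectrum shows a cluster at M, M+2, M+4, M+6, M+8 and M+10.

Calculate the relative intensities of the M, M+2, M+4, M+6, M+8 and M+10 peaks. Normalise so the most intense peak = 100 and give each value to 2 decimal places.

51.86 : 100.00 : 77.12 : 29.74 : 5.73 : 0.44

Each Rb atom is independently Rb-85 (p = 0.7217) or Rb-87 (q = 0.2783); the cluster is the binomial expansion (p + q)^5.
P(M) = 0.7217^5 = 0.195787
P(M+2) = 5 × 0.7217^4 × 0.2783^1 = 0.377494
P(M+4) = 10 × 0.7217^3 × 0.2783^2 = 0.291136
P(M+6) = 10 × 0.7217^2 × 0.2783^3 = 0.112267
P(M+8) = 5 × 0.7217^1 × 0.2783^4 = 0.021646
P(M+10) = 0.2783^5 = 0.001669
The M+2 peak is largest (0.377494); scaling to 100 gives 51.86 : 100.00 : 77.12 : 29.74 : 5.73 : 0.44.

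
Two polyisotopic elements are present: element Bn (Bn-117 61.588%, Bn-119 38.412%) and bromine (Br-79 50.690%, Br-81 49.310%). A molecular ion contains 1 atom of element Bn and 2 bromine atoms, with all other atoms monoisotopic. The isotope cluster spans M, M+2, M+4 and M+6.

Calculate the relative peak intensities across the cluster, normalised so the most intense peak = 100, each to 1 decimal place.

38.9 : 100.0 : 84.1 : 23.0

Element Bn pattern (n=1): 0.61588 : 0.38412
Bromine pattern (n=2): 0.25694761 : 0.49990478 : 0.24314761
Convolve the two distributions (both contribute in 2-u steps):
  M: 0.61588×0.25694761 = 0.158249
  M+2: 0.61588×0.49990478 + 0.38412×0.25694761 = 0.406580
  M+4: 0.61588×0.24314761 + 0.38412×0.49990478 = 0.341773
  M+6: 0.38412×0.24314761 = 0.093398
Scale to base peak (0.406580) = 100: 38.9 : 100.0 : 84.1 : 23.0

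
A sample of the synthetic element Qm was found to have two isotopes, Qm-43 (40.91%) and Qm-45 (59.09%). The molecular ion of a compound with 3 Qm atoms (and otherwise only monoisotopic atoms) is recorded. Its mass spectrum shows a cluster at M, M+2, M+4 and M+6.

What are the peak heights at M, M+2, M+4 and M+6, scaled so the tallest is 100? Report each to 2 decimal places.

Each Qm atom is independently Qm-43 (p = 0.4091) or Qm-45 (q = 0.5909); the cluster is the binomial expansion (p + q)^3.
P(M) = 0.4091^3 = 0.068468
P(M+2) = 3 × 0.4091^2 × 0.5909^1 = 0.296684
P(M+4) = 3 × 0.4091^1 × 0.5909^2 = 0.428528
P(M+6) = 0.5909^3 = 0.206320
The M+4 peak is largest (0.428528); scaling to 100 gives 15.98 : 69.23 : 100.00 : 48.15.

15.98 : 69.23 : 100.00 : 48.15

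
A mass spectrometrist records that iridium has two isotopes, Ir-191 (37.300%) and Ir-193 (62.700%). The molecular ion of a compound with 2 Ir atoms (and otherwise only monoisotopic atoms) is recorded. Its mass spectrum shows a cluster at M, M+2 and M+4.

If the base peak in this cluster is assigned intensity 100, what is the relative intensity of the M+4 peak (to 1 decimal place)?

84.0

Binomial terms of (0.37300 + 0.62700)^2: M 0.1391, M+2 0.4677, M+4 0.3931 → M+2 is the base peak.
P(M+2) = C(2,1) × 0.37300^1 × 0.62700^1 = 2 × 0.3730 × 0.6270 = 0.467742 (base)
P(M+4) = C(2,2) × 0.37300^0 × 0.62700^2 = 1 × 1.0000 × 0.393129 = 0.393129
Relative intensity = 0.393129 / 0.467742 × 100 = 84.0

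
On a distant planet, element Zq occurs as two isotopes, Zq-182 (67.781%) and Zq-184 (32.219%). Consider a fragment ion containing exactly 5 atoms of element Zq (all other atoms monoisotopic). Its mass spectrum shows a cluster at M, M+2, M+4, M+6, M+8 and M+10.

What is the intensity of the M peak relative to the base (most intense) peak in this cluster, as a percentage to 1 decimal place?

(0.67781 + 0.32219)^5 gives M 0.1431, M+2 0.3400, M+4 0.3233, M+6 0.1537, M+8 0.0365, M+10 0.0035; the largest is M+2.
P(M+2) = C(5,1) × 0.67781^4 × 0.32219^1 = 5 × 0.21107261 × 0.32219 = 0.340027 (base)
P(M) = C(5,0) × 0.67781^5 × 0.32219^0 = 1 × 0.14306713 × 1.0000 = 0.143067
Relative intensity = 0.143067 / 0.340027 × 100 = 42.1

42.1%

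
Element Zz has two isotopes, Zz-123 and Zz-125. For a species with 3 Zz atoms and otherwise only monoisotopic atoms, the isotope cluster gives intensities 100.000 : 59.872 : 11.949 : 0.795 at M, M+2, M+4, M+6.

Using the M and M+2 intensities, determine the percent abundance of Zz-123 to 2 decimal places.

83.36%

Let p = fractional abundance of Zz-123. I(M+2)/I(M) = [C(3,1)·p^2·(1−p)] / p^3 = 3·(1−p)/p = 59.872/100.000 = 0.5987
(1−p)/p = 0.5987/3 = 0.1996  ⇒  p = 1/(1 + 0.1996) = 0.8336
Zz-123: 83.36%, Zz-125: 16.64%.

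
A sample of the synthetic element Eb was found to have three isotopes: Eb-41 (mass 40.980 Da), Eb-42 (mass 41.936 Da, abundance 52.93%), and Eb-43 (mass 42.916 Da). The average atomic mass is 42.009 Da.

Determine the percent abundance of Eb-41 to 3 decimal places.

20.056%

The remaining 47.07% is split between Eb-41 (fraction x) and Eb-43 (fraction 0.4707 − x).
Substituting: 40.980x + 42.916(0.4707 − x) = 19.8122752
(40.980 − 42.916)x = -0.388286  ⇒  x = 0.20056, y = 0.27014
Eb-41: 20.056%, Eb-43: 27.014%.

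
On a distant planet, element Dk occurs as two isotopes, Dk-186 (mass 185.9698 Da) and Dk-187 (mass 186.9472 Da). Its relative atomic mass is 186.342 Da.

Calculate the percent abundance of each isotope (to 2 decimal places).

Writing the weighted mean with unknown fraction x of Dk-186:
185.9698·x + 186.9472·(1 − x) = 186.342
(185.9698 − 186.9472)·x = 186.342 − 186.9472
x = -0.6052 / -0.9774 = 0.61919 → 61.92% Dk-186, 38.08% Dk-187.

Dk-186: 61.92%, Dk-187: 38.08%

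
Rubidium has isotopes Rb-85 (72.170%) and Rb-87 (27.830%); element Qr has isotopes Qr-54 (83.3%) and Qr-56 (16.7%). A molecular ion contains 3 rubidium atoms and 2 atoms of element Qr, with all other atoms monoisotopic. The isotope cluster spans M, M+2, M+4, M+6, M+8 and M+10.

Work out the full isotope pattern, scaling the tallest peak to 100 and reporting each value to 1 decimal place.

64.2 : 100.0 : 61.0 : 18.1 : 2.6 : 0.1

Rubidium pattern (n=3): 0.37589809 : 0.43485841 : 0.16768892 : 0.02155458
Element Qr pattern (n=2): 0.693889 : 0.278222 : 0.027889
Convolve the two distributions (both contribute in 2-u steps):
  M: 0.37589809×0.693889 = 0.260832
  M+2: 0.37589809×0.278222 + 0.43485841×0.693889 = 0.406327
  M+4: 0.37589809×0.027889 + 0.43485841×0.278222 + 0.16768892×0.693889 = 0.247828
  M+6: 0.43485841×0.027889 + 0.16768892×0.278222 + 0.02155458×0.693889 = 0.073739
  M+8: 0.16768892×0.027889 + 0.02155458×0.278222 = 0.010674
  M+10: 0.02155458×0.027889 = 0.000601
Scale to base peak (0.406327) = 100: 64.2 : 100.0 : 61.0 : 18.1 : 2.6 : 0.1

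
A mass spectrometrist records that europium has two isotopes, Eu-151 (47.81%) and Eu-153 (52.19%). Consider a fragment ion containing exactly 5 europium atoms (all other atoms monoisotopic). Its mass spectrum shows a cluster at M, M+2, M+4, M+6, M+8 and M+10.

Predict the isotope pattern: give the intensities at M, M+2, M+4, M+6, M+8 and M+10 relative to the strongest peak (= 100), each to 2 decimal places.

7.69 : 41.96 : 91.61 : 100.00 : 54.58 : 11.92

Each Eu atom is independently Eu-151 (p = 0.4781) or Eu-153 (q = 0.5219); the cluster is the binomial expansion (p + q)^5.
P(M) = 0.4781^5 = 0.024980
P(M+2) = 5 × 0.4781^4 × 0.5219^1 = 0.136343
P(M+4) = 10 × 0.4781^3 × 0.5219^2 = 0.297667
P(M+6) = 10 × 0.4781^2 × 0.5219^3 = 0.324937
P(M+8) = 5 × 0.4781^1 × 0.5219^4 = 0.177353
P(M+10) = 0.5219^5 = 0.038720
The M+6 peak is largest (0.324937); scaling to 100 gives 7.69 : 41.96 : 91.61 : 100.00 : 54.58 : 11.92.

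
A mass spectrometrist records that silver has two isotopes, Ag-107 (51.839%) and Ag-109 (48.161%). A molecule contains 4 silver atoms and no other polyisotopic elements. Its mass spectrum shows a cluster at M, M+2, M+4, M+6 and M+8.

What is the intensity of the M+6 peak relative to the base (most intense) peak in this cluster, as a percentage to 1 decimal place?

(0.51839 + 0.48161)^4 gives M 0.0722, M+2 0.2684, M+4 0.3740, M+6 0.2316, M+8 0.0538; the largest is M+4.
P(M+4) = C(4,2) × 0.51839^2 × 0.48161^2 = 6 × 0.26872819 × 0.23194819 = 0.373986 (base)
P(M+6) = C(4,3) × 0.51839^1 × 0.48161^3 = 4 × 0.51839 × 0.11170857 = 0.231634
Relative intensity = 0.231634 / 0.373986 × 100 = 61.9

61.9%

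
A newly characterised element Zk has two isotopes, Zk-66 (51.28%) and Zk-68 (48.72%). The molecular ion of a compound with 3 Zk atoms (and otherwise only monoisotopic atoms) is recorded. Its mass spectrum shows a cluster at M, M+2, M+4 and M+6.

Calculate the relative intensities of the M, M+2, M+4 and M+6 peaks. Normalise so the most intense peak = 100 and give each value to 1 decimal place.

35.1 : 100.0 : 95.0 : 30.1

Each Zk atom is independently Zk-66 (p = 0.5128) or Zk-68 (q = 0.4872); the cluster is the binomial expansion (p + q)^3.
P(M) = 0.5128^3 = 0.134848
P(M+2) = 3 × 0.5128^2 × 0.4872^1 = 0.384348
P(M+4) = 3 × 0.5128^1 × 0.4872^2 = 0.365161
P(M+6) = 0.4872^3 = 0.115644
The M+2 peak is largest (0.384348); scaling to 100 gives 35.1 : 100.0 : 95.0 : 30.1.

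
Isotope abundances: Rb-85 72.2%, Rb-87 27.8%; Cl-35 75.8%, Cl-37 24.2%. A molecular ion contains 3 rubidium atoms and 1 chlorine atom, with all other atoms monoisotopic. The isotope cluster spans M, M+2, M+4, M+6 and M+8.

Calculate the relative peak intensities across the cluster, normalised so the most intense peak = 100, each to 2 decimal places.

Rubidium pattern (n=3): 0.37636705 : 0.43475086 : 0.16739714 : 0.02148495
Chlorine pattern (n=1): 0.7580 : 0.2420
Convolve the two distributions (both contribute in 2-u steps):
  M: 0.37636705×0.7580 = 0.285286
  M+2: 0.37636705×0.2420 + 0.43475086×0.7580 = 0.420622
  M+4: 0.43475086×0.2420 + 0.16739714×0.7580 = 0.232097
  M+6: 0.16739714×0.2420 + 0.02148495×0.7580 = 0.056796
  M+8: 0.02148495×0.2420 = 0.005199
Scale to base peak (0.420622) = 100: 67.82 : 100.00 : 55.18 : 13.50 : 1.24

67.82 : 100.00 : 55.18 : 13.50 : 1.24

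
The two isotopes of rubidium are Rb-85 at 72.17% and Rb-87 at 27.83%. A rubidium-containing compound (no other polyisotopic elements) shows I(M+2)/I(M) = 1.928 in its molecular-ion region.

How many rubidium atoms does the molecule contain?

5

For n independent Rb atoms, I(M+2)/I(M) = n · (abundance Rb-87) / (abundance Rb-85) = n · 0.2783/0.7217.
n = 1.928 × 0.7217/0.2783 = 5.00 ≈ 5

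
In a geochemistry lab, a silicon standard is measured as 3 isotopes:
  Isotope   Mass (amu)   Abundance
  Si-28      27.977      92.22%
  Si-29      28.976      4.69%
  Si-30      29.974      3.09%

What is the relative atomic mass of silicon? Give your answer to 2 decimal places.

Average mass = Σ (abundance × isotope mass) = 0.9222 × 27.977 + 0.0469 × 28.976 + 0.0309 × 29.974
= 25.8004 + 1.3590 + 0.9262 = 28.0856 amu

28.09 amu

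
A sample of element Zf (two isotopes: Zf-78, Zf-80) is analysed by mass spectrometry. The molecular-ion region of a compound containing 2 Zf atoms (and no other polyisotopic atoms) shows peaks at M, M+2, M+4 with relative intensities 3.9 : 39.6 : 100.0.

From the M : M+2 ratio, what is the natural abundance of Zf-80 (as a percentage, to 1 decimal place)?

83.5%

Write p for the Zf-78 fraction. I(M+2)/I(M) = [C(2,1)·p^1·(1−p)] / p^2 = 2·(1−p)/p = 39.6/3.9 = 10.1538
(1−p)/p = 10.1538/2 = 5.0769  ⇒  p = 1/(1 + 5.0769) = 0.1646
Zf-78: 16.5%, Zf-80: 83.5%.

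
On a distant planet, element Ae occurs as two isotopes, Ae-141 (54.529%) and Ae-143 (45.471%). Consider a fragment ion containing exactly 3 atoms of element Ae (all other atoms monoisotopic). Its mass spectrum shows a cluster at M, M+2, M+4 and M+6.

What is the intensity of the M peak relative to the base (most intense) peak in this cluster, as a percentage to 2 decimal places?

39.97%

Term probabilities: M 0.1621, M+2 0.4056, M+4 0.3382, M+6 0.0940. Base peak = M+2.
P(M+2) = C(3,1) × 0.54529^2 × 0.45471^1 = 3 × 0.29734118 × 0.45471 = 0.405612 (base)
P(M) = C(3,0) × 0.54529^3 × 0.45471^0 = 1 × 0.16213717 × 1.0000 = 0.162137
Relative intensity = 0.162137 / 0.405612 × 100 = 39.97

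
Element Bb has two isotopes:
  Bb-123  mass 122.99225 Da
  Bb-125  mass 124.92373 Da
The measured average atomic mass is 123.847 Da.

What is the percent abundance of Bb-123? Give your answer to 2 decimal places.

55.75%

Writing the weighted mean with unknown fraction x of Bb-123:
122.99225·x + 124.92373·(1 − x) = 123.847
(122.99225 − 124.92373)·x = 123.847 − 124.92373
x = -1.07673 / -1.93148 = 0.55746 → 55.75% Bb-123, 44.25% Bb-125.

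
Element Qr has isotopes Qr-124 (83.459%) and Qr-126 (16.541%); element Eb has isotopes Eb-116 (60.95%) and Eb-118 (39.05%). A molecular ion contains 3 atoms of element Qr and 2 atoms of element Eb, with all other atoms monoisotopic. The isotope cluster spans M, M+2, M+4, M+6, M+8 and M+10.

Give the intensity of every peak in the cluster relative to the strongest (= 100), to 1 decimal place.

Element Qr pattern (n=3): 0.58132571 : 0.34564428 : 0.06850432 : 0.0045257
Element Eb pattern (n=2): 0.37149025 : 0.4760195 : 0.15249025
Convolve the two distributions (both contribute in 2-u steps):
  M: 0.58132571×0.37149025 = 0.215957
  M+2: 0.58132571×0.4760195 + 0.34564428×0.37149025 = 0.405126
  M+4: 0.58132571×0.15249025 + 0.34564428×0.4760195 + 0.06850432×0.37149025 = 0.278629
  M+6: 0.34564428×0.15249025 + 0.06850432×0.4760195 + 0.0045257×0.37149025 = 0.086998
  M+8: 0.06850432×0.15249025 + 0.0045257×0.4760195 = 0.012601
  M+10: 0.0045257×0.15249025 = 0.000690
Scale to base peak (0.405126) = 100: 53.3 : 100.0 : 68.8 : 21.5 : 3.1 : 0.2

53.3 : 100.0 : 68.8 : 21.5 : 3.1 : 0.2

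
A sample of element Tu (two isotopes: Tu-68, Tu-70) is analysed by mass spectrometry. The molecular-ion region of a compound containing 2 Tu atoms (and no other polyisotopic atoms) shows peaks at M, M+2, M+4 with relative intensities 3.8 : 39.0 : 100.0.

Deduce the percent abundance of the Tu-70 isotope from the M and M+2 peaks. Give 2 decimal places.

Write p for the Tu-68 fraction. I(M+2)/I(M) = [C(2,1)·p^1·(1−p)] / p^2 = 2·(1−p)/p = 39.0/3.8 = 10.2632
(1−p)/p = 10.2632/2 = 5.1316  ⇒  p = 1/(1 + 5.1316) = 0.1631
Tu-68: 16.31%, Tu-70: 83.69%.

83.69%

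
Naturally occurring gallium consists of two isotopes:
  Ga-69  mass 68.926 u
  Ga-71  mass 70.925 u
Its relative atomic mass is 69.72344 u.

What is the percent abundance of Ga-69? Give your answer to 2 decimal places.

60.11%

Let x be the fractional abundance of Ga-69; then Ga-71 has abundance 1 − x.
68.926·x + 70.925·(1 − x) = 69.72344
(68.926 − 70.925)·x = 69.72344 − 70.925
x = -1.20156 / -1.999 = 0.60108 → 60.11% Ga-69, 39.89% Ga-71.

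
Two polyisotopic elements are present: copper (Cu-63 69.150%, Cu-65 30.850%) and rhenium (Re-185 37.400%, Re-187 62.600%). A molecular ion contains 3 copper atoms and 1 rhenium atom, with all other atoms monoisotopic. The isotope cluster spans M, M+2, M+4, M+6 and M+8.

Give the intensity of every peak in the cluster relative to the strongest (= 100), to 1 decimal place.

33.2 : 100.0 : 94.2 : 36.1 : 4.9

Copper pattern (n=3): 0.33065611 : 0.44254842 : 0.19743483 : 0.02936064
Rhenium pattern (n=1): 0.3740 : 0.6260
Convolve the two distributions (both contribute in 2-u steps):
  M: 0.33065611×0.3740 = 0.123665
  M+2: 0.33065611×0.6260 + 0.44254842×0.3740 = 0.372504
  M+4: 0.44254842×0.6260 + 0.19743483×0.3740 = 0.350876
  M+6: 0.19743483×0.6260 + 0.02936064×0.3740 = 0.134575
  M+8: 0.02936064×0.6260 = 0.018380
Scale to base peak (0.372504) = 100: 33.2 : 100.0 : 94.2 : 36.1 : 4.9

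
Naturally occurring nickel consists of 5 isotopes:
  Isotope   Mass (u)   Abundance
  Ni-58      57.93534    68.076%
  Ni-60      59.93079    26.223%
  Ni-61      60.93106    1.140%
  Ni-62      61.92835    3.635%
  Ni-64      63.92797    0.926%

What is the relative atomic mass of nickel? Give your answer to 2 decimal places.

58.69 u

Average mass = Σ (abundance × isotope mass) = 0.68076 × 57.93534 + 0.26223 × 59.93079 + 0.01140 × 60.93106 + 0.03635 × 61.92835 + 0.00926 × 63.92797
= 39.440062 + 15.715651 + 0.694614 + 2.251096 + 0.591973 = 58.693396 u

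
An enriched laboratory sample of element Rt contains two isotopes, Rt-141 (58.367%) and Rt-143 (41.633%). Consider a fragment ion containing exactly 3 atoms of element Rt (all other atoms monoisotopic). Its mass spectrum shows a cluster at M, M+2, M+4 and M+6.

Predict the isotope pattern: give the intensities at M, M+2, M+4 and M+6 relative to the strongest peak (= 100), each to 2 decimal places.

The 3 Rt atoms are independent, so intensities follow the terms of (0.58367 + 0.41633)^3.
P(M) = 0.58367^3 = 0.198839
P(M+2) = 3 × 0.58367^2 × 0.41633^1 = 0.425494
P(M+4) = 3 × 0.58367^1 × 0.41633^2 = 0.303504
P(M+6) = 0.41633^3 = 0.072163
The M+2 peak is largest (0.425494); scaling to 100 gives 46.73 : 100.00 : 71.33 : 16.96.

46.73 : 100.00 : 71.33 : 16.96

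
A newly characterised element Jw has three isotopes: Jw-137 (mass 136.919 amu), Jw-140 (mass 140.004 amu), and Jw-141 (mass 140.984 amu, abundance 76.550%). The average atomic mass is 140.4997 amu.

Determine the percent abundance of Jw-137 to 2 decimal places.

8.25%

The remaining 23.450% is split between Jw-137 (fraction x) and Jw-140 (fraction 0.23450 − x).
Substituting: 136.919x + 140.004(0.23450 − x) = 32.576448
(136.919 − 140.004)x = -0.25449  ⇒  x = 0.08249, y = 0.15201
Jw-137: 8.25%, Jw-140: 15.20%.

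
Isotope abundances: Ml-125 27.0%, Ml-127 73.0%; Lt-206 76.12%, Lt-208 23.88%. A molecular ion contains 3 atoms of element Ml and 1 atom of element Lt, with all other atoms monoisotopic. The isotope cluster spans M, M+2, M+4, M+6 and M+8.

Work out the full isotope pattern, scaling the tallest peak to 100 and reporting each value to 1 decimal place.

3.8 : 31.6 : 91.9 : 100.0 : 23.3

Element Ml pattern (n=3): 0.019683 : 0.159651 : 0.431649 : 0.389017
Element Lt pattern (n=1): 0.7612 : 0.2388
Convolve the two distributions (both contribute in 2-u steps):
  M: 0.019683×0.7612 = 0.014983
  M+2: 0.019683×0.2388 + 0.159651×0.7612 = 0.126227
  M+4: 0.159651×0.2388 + 0.431649×0.7612 = 0.366696
  M+6: 0.431649×0.2388 + 0.389017×0.7612 = 0.399198
  M+8: 0.389017×0.2388 = 0.092897
Scale to base peak (0.399198) = 100: 3.8 : 31.6 : 91.9 : 100.0 : 23.3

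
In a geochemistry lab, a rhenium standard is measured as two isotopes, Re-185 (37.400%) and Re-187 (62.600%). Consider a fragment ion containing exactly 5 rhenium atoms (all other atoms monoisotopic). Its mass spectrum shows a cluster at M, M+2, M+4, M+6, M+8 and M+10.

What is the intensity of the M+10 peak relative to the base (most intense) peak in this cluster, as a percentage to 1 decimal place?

28.0%

(0.37400 + 0.62600)^5 gives M 0.0073, M+2 0.0612, M+4 0.2050, M+6 0.3431, M+8 0.2872, M+10 0.0961; the largest is M+6.
P(M+6) = C(5,3) × 0.37400^2 × 0.62600^3 = 10 × 0.139876 × 0.24531438 = 0.343136 (base)
P(M+10) = C(5,5) × 0.37400^0 × 0.62600^5 = 1 × 1.0000 × 0.09613282 = 0.096133
Relative intensity = 0.096133 / 0.343136 × 100 = 28.0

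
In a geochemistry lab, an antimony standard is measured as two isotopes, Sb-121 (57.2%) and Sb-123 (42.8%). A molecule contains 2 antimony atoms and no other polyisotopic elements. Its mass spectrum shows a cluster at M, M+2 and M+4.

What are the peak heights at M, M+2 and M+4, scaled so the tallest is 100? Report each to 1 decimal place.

66.8 : 100.0 : 37.4

Each Sb atom is independently Sb-121 (p = 0.572) or Sb-123 (q = 0.428); the cluster is the binomial expansion (p + q)^2.
P(M) = 0.572^2 = 0.327184
P(M+2) = 2 × 0.572^1 × 0.428^1 = 0.489632
P(M+4) = 0.428^2 = 0.183184
The M+2 peak is largest (0.489632); scaling to 100 gives 66.8 : 100.0 : 37.4.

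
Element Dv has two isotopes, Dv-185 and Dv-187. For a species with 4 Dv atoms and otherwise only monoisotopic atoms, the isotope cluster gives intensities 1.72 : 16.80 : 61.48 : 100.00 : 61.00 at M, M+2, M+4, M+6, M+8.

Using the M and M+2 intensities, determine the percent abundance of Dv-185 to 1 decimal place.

If p is the fraction of Dv that is Dv-185, then I(M+2)/I(M) = [C(4,1)·p^3·(1−p)] / p^4 = 4·(1−p)/p = 16.80/1.72 = 9.7674
(1−p)/p = 9.7674/4 = 2.4419  ⇒  p = 1/(1 + 2.4419) = 0.2905
Dv-185: 29.1%, Dv-187: 70.9%.

29.1%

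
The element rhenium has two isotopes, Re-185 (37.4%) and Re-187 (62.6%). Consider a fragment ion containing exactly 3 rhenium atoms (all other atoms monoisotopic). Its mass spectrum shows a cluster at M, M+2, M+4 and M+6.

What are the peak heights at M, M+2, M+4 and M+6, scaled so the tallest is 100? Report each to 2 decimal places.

11.90 : 59.74 : 100.00 : 55.79

Expanding (0.374 + 0.626)^3:
P(M) = 0.374^3 = 0.052314
P(M+2) = 3 × 0.374^2 × 0.626^1 = 0.262687
P(M+4) = 3 × 0.374^1 × 0.626^2 = 0.439685
P(M+6) = 0.626^3 = 0.245314
The M+4 peak is largest (0.439685); scaling to 100 gives 11.90 : 59.74 : 100.00 : 55.79.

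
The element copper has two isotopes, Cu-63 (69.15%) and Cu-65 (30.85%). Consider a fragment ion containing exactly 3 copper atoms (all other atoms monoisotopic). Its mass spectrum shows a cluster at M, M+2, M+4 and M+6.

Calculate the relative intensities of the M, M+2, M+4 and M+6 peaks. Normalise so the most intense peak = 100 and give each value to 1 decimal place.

74.7 : 100.0 : 44.6 : 6.6

The 3 Cu atoms are independent, so intensities follow the terms of (0.6915 + 0.3085)^3.
P(M) = 0.6915^3 = 0.330656
P(M+2) = 3 × 0.6915^2 × 0.3085^1 = 0.442548
P(M+4) = 3 × 0.6915^1 × 0.3085^2 = 0.197435
P(M+6) = 0.3085^3 = 0.029361
The M+2 peak is largest (0.442548); scaling to 100 gives 74.7 : 100.0 : 44.6 : 6.6.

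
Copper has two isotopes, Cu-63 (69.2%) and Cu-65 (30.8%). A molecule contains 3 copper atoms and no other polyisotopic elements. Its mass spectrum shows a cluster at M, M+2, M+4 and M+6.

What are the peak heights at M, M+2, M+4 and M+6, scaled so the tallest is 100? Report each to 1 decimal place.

74.9 : 100.0 : 44.5 : 6.6

The 3 Cu atoms are independent, so intensities follow the terms of (0.692 + 0.308)^3.
P(M) = 0.692^3 = 0.331374
P(M+2) = 3 × 0.692^2 × 0.308^1 = 0.442470
P(M+4) = 3 × 0.692^1 × 0.308^2 = 0.196938
P(M+6) = 0.308^3 = 0.029218
The M+2 peak is largest (0.442470); scaling to 100 gives 74.9 : 100.0 : 44.5 : 6.6.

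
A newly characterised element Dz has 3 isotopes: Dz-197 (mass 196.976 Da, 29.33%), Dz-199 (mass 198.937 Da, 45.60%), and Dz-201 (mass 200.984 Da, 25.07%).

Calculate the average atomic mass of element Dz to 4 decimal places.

Ar = Σ fᵢ·mᵢ = 0.2933 × 196.976 + 0.4560 × 198.937 + 0.2507 × 200.984
= 57.77306 + 90.71527 + 50.38669 = 198.87502 Da

198.8750 Da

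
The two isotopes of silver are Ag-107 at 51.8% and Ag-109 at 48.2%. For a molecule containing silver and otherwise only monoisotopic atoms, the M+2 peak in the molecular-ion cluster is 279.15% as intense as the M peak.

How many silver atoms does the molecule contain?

3

The M+2/M ratio from n Ag atoms is n · q/p = n · 0.482/0.518.
n = 2.7915 × 0.518/0.482 = 3.00 ≈ 3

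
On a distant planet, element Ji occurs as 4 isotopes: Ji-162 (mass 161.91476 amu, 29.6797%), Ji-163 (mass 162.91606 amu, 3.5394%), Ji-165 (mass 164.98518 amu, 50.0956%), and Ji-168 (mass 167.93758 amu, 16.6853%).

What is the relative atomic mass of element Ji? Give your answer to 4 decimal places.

164.4933 amu

The abundance-weighted mean is 0.296797 × 161.91476 + 0.035394 × 162.91606 + 0.500956 × 164.98518 + 0.166853 × 167.93758
= 48.055815 + 5.766251 + 82.650316 + 28.020889 = 164.493271 amu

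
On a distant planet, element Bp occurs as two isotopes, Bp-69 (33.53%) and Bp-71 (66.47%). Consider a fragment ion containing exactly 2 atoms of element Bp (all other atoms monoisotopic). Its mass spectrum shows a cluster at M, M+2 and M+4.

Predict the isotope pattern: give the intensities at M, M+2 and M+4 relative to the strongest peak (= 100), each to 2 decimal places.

25.22 : 100.00 : 99.12

The 2 Bp atoms are independent, so intensities follow the terms of (0.3353 + 0.6647)^2.
P(M) = 0.3353^2 = 0.112426
P(M+2) = 2 × 0.3353^1 × 0.6647^1 = 0.445748
P(M+4) = 0.6647^2 = 0.441826
The M+2 peak is largest (0.445748); scaling to 100 gives 25.22 : 100.00 : 99.12.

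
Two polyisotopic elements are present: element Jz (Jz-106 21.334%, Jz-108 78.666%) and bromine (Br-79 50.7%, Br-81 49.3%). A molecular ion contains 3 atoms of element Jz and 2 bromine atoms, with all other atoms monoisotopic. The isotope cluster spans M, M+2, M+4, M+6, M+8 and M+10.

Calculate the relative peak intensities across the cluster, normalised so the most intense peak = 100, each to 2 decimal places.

0.71 : 9.30 : 45.20 : 100.00 : 97.25 : 33.88

Element Jz pattern (n=3): 0.00970995 : 0.10741202 : 0.39606611 : 0.48681192
Bromine pattern (n=2): 0.257049 : 0.499902 : 0.243049
Convolve the two distributions (both contribute in 2-u steps):
  M: 0.00970995×0.257049 = 0.002496
  M+2: 0.00970995×0.499902 + 0.10741202×0.257049 = 0.032464
  M+4: 0.00970995×0.243049 + 0.10741202×0.499902 + 0.39606611×0.257049 = 0.157864
  M+6: 0.10741202×0.243049 + 0.39606611×0.499902 + 0.48681192×0.257049 = 0.349235
  M+8: 0.39606611×0.243049 + 0.48681192×0.499902 = 0.339622
  M+10: 0.48681192×0.243049 = 0.118319
Scale to base peak (0.349235) = 100: 0.71 : 9.30 : 45.20 : 100.00 : 97.25 : 33.88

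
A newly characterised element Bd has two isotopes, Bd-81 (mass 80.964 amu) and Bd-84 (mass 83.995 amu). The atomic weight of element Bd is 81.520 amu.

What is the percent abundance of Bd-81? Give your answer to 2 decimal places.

81.66%

With x = fraction of Bd-81 (so Bd-84 is 1 − x):
80.964·x + 83.995·(1 − x) = 81.520
(80.964 − 83.995)·x = 81.520 − 83.995
x = -2.475 / -3.031 = 0.81656 → 81.66% Bd-81, 18.34% Bd-84.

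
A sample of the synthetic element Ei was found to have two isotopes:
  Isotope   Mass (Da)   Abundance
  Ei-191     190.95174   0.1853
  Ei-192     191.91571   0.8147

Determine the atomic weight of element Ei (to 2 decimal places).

The abundance-weighted mean is 0.1853 × 190.95174 + 0.8147 × 191.91571
= 35.383357 + 156.353729 = 191.737086 Da

191.74 Da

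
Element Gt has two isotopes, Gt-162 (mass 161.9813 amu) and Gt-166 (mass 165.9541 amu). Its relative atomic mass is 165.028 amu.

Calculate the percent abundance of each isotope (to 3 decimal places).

With x = fraction of Gt-162 (so Gt-166 is 1 − x):
161.9813·x + 165.9541·(1 − x) = 165.028
(161.9813 − 165.9541)·x = 165.028 − 165.9541
x = -0.9261 / -3.9728 = 0.23311 → 23.311% Gt-162, 76.689% Gt-166.

Gt-162: 23.311%, Gt-166: 76.689%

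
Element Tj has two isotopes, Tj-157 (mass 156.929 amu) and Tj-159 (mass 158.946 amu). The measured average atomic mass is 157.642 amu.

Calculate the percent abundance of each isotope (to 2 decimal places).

Tj-157: 64.65%, Tj-159: 35.35%

Writing the weighted mean with unknown fraction x of Tj-157:
156.929·x + 158.946·(1 − x) = 157.642
(156.929 − 158.946)·x = 157.642 − 158.946
x = -1.304 / -2.017 = 0.64650 → 64.65% Tj-157, 35.35% Tj-159.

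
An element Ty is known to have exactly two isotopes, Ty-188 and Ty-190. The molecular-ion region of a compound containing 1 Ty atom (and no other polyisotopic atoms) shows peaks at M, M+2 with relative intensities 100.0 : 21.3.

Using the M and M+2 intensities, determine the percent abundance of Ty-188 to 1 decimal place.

82.4%

Write p for the Ty-188 fraction. I(M+2)/I(M) = [C(1,1)·p^0·(1−p)] / p^1 = 1·(1−p)/p = 21.3/100.0 = 0.2130
(1−p)/p = 0.2130/1 = 0.2130  ⇒  p = 1/(1 + 0.2130) = 0.8244
Ty-188: 82.4%, Ty-190: 17.6%.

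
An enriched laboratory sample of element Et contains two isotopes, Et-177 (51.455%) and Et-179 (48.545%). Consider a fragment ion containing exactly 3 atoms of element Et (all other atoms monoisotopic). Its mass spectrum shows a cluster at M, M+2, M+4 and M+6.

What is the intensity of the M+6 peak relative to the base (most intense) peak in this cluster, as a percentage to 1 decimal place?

(0.51455 + 0.48545)^3 gives M 0.1362, M+2 0.3856, M+4 0.3638, M+6 0.1144; the largest is M+2.
P(M+2) = C(3,1) × 0.51455^2 × 0.48545^1 = 3 × 0.2647617 × 0.48545 = 0.385586 (base)
P(M+6) = C(3,3) × 0.51455^0 × 0.48545^3 = 1 × 1.0000 × 0.11440197 = 0.114402
Relative intensity = 0.114402 / 0.385586 × 100 = 29.7

29.7%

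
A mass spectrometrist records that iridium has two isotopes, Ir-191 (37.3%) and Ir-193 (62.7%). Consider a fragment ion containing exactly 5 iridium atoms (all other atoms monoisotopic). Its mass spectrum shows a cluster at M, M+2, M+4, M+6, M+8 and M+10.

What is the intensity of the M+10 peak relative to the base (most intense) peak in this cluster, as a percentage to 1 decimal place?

Term probabilities: M 0.0072, M+2 0.0607, M+4 0.2040, M+6 0.3429, M+8 0.2882, M+10 0.0969. Base peak = M+6.
P(M+6) = C(5,3) × 0.373^2 × 0.627^3 = 10 × 0.139129 × 0.24649188 = 0.342942 (base)
P(M+10) = C(5,5) × 0.373^0 × 0.627^5 = 1 × 1.0000 × 0.09690311 = 0.096903
Relative intensity = 0.096903 / 0.342942 × 100 = 28.3

28.3%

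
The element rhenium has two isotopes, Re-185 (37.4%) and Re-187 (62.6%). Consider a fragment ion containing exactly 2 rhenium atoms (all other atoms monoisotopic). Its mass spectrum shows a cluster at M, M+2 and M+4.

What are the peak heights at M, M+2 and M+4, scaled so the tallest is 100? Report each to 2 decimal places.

29.87 : 100.00 : 83.69

The 2 Re atoms are independent, so intensities follow the terms of (0.374 + 0.626)^2.
P(M) = 0.374^2 = 0.139876
P(M+2) = 2 × 0.374^1 × 0.626^1 = 0.468248
P(M+4) = 0.626^2 = 0.391876
The M+2 peak is largest (0.468248); scaling to 100 gives 29.87 : 100.00 : 83.69.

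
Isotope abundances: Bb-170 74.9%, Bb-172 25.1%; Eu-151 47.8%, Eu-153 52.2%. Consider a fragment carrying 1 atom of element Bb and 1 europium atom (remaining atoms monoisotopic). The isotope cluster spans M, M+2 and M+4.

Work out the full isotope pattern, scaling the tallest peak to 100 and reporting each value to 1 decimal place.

70.1 : 100.0 : 25.6

Element Bb pattern (n=1): 0.7490 : 0.2510
Europium pattern (n=1): 0.4780 : 0.5220
Convolve the two distributions (both contribute in 2-u steps):
  M: 0.7490×0.4780 = 0.358022
  M+2: 0.7490×0.5220 + 0.2510×0.4780 = 0.510956
  M+4: 0.2510×0.5220 = 0.131022
Scale to base peak (0.510956) = 100: 70.1 : 100.0 : 25.6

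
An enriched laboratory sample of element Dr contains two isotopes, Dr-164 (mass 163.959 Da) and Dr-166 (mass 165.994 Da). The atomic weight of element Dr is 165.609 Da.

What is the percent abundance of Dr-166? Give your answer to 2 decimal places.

81.08%

With x = fraction of Dr-164 (so Dr-166 is 1 − x):
163.959·x + 165.994·(1 − x) = 165.609
(163.959 − 165.994)·x = 165.609 − 165.994
x = -0.385 / -2.035 = 0.18919 → 18.92% Dr-164, 81.08% Dr-166.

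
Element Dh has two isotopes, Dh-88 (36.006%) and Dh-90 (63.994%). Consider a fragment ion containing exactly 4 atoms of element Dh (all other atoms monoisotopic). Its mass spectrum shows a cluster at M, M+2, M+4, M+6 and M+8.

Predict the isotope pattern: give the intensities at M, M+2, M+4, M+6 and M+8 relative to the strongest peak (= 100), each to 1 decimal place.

Expanding (0.36006 + 0.63994)^4:
P(M) = 0.36006^4 = 0.016807
P(M+2) = 4 × 0.36006^3 × 0.63994^1 = 0.119488
P(M+4) = 6 × 0.36006^2 × 0.63994^2 = 0.318551
P(M+6) = 4 × 0.36006^1 × 0.63994^3 = 0.377444
P(M+8) = 0.63994^4 = 0.167709
The M+6 peak is largest (0.377444); scaling to 100 gives 4.5 : 31.7 : 84.4 : 100.0 : 44.4.

4.5 : 31.7 : 84.4 : 100.0 : 44.4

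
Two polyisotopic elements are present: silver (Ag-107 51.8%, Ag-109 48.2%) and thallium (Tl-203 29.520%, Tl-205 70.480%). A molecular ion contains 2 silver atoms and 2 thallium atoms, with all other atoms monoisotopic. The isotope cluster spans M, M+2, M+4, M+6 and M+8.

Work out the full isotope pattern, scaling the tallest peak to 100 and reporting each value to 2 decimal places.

6.47 : 42.94 : 100.00 : 95.41 : 31.94

Silver pattern (n=2): 0.268324 : 0.499352 : 0.232324
Thallium pattern (n=2): 0.08714304 : 0.41611392 : 0.49674304
Convolve the two distributions (both contribute in 2-u steps):
  M: 0.268324×0.08714304 = 0.023383
  M+2: 0.268324×0.41611392 + 0.499352×0.08714304 = 0.155168
  M+4: 0.268324×0.49674304 + 0.499352×0.41611392 + 0.232324×0.08714304 = 0.361321
  M+6: 0.499352×0.49674304 + 0.232324×0.41611392 = 0.344723
  M+8: 0.232324×0.49674304 = 0.115405
Scale to base peak (0.361321) = 100: 6.47 : 42.94 : 100.00 : 95.41 : 31.94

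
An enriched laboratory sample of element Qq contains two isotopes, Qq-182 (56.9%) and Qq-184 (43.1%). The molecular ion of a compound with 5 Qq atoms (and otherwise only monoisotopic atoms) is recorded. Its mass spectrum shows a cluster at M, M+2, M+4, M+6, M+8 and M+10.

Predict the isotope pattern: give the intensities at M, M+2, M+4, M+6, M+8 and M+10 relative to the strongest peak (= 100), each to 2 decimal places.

17.43 : 66.01 : 100.00 : 75.75 : 28.69 : 4.35

Expanding (0.569 + 0.431)^5:
P(M) = 0.569^5 = 0.059643
P(M+2) = 5 × 0.569^4 × 0.431^1 = 0.225890
P(M+4) = 10 × 0.569^3 × 0.431^2 = 0.342209
P(M+6) = 10 × 0.569^2 × 0.431^3 = 0.259213
P(M+8) = 5 × 0.569^1 × 0.431^4 = 0.098173
P(M+10) = 0.431^5 = 0.014873
The M+4 peak is largest (0.342209); scaling to 100 gives 17.43 : 66.01 : 100.00 : 75.75 : 28.69 : 4.35.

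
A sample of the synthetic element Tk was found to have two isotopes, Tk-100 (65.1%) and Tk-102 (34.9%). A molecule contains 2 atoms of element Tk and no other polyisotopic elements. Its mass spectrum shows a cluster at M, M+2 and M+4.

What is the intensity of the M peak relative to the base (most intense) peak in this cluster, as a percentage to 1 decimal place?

Term probabilities: M 0.4238, M+2 0.4544, M+4 0.1218. Base peak = M+2.
P(M+2) = C(2,1) × 0.651^1 × 0.349^1 = 2 × 0.6510 × 0.3490 = 0.454398 (base)
P(M) = C(2,0) × 0.651^2 × 0.349^0 = 1 × 0.423801 × 1.0000 = 0.423801
Relative intensity = 0.423801 / 0.454398 × 100 = 93.3

93.3%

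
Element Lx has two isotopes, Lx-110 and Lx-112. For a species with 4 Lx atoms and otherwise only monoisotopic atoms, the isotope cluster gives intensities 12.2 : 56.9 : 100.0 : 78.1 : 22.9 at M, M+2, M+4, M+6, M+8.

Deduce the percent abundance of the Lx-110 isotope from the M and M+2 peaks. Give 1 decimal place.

Let p = fractional abundance of Lx-110. I(M+2)/I(M) = [C(4,1)·p^3·(1−p)] / p^4 = 4·(1−p)/p = 56.9/12.2 = 4.6639
(1−p)/p = 4.6639/4 = 1.1660  ⇒  p = 1/(1 + 1.1660) = 0.4617
Lx-110: 46.2%, Lx-112: 53.8%.

46.2%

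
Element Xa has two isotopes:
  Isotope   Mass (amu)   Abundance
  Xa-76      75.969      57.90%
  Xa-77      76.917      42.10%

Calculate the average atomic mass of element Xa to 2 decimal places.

76.37 amu

Ar = Σ fᵢ·mᵢ = 0.5790 × 75.969 + 0.4210 × 76.917
= 43.9861 + 32.3821 = 76.3682 amu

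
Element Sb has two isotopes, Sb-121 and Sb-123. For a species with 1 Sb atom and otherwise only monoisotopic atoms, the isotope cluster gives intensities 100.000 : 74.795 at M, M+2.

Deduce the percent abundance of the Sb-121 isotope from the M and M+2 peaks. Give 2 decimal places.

57.21%

If p is the fraction of Sb that is Sb-121, then I(M+2)/I(M) = [C(1,1)·p^0·(1−p)] / p^1 = 1·(1−p)/p = 74.795/100.000 = 0.7480
(1−p)/p = 0.7480/1 = 0.7480  ⇒  p = 1/(1 + 0.7480) = 0.5721
Sb-121: 57.21%, Sb-123: 42.79%.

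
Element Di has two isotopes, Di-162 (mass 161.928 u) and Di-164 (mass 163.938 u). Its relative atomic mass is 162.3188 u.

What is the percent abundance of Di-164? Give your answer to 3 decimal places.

19.443%

Writing the weighted mean with unknown fraction x of Di-162:
161.928·x + 163.938·(1 − x) = 162.3188
(161.928 − 163.938)·x = 162.3188 − 163.938
x = -1.6192 / -2.010 = 0.80557 → 80.557% Di-162, 19.443% Di-164.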